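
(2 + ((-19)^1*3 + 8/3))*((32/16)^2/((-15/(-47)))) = -29516/45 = -655.91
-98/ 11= -8.91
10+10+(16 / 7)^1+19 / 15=2473 / 105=23.55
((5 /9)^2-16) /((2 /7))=-8897 /162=-54.92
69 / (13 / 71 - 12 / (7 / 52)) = -34293 / 44213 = -0.78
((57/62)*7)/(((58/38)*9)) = 2527/5394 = 0.47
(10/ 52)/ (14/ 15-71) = -75/ 27326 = -0.00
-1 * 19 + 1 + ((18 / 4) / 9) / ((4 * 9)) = -1295 / 72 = -17.99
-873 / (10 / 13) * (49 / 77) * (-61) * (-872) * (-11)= 2112866028 / 5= 422573205.60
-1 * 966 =-966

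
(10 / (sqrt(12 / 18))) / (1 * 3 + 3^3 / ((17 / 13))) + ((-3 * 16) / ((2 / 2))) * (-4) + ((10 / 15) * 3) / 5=85 * sqrt(6) / 402 + 962 / 5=192.92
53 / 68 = 0.78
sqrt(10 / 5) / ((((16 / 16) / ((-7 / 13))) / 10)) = -70 * sqrt(2) / 13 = -7.61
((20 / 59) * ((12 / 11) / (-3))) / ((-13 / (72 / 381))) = 1920 / 1071499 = 0.00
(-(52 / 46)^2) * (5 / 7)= -3380 / 3703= -0.91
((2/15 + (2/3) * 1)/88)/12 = 0.00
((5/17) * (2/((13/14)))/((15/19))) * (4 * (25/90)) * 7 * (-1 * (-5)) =186200/5967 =31.20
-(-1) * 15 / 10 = 3 / 2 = 1.50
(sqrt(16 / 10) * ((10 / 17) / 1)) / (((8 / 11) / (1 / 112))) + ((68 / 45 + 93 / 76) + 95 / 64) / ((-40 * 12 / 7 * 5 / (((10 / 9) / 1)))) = -1616111 / 118195200 + 11 * sqrt(10) / 3808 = -0.00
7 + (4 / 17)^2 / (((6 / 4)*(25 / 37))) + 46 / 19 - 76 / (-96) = 33826793 / 3294600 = 10.27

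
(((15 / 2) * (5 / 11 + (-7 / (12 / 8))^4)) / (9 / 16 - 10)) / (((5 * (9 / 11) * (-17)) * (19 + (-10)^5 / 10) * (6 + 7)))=-260296 / 6225958161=-0.00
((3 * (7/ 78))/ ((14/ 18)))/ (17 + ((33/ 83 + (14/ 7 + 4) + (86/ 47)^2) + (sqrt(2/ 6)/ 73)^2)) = 26380516401/ 2038305636874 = 0.01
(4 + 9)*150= 1950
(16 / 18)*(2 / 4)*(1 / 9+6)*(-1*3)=-220 / 27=-8.15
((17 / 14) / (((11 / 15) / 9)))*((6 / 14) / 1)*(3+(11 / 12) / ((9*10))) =165801 / 8624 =19.23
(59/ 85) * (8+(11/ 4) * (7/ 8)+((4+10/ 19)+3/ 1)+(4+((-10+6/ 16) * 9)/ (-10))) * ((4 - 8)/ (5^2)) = -3.40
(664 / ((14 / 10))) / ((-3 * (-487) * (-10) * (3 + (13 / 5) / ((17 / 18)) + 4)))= -28220 / 8478183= -0.00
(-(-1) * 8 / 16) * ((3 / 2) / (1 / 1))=3 / 4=0.75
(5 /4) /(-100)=-1 /80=-0.01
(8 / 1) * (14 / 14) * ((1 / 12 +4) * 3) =98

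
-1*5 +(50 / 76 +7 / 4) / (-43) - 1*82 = -284499 / 3268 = -87.06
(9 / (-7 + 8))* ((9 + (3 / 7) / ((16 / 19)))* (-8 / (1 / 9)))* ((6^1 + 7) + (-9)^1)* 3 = -517590 / 7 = -73941.43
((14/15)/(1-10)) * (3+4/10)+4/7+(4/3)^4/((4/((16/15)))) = 45146/42525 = 1.06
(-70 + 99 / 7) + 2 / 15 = -5851 / 105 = -55.72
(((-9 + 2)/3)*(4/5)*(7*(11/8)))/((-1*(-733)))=-539/21990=-0.02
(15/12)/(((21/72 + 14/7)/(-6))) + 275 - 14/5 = 14791/55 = 268.93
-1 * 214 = -214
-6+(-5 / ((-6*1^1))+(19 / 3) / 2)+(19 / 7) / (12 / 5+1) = -143 / 119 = -1.20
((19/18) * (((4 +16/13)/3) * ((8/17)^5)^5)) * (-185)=-265585890996588846818263040/119146483631428778529869945109471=-0.00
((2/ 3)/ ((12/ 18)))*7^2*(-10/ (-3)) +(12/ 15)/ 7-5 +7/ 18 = 100067/ 630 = 158.84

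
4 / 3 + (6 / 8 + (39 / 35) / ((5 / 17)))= 12331 / 2100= 5.87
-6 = -6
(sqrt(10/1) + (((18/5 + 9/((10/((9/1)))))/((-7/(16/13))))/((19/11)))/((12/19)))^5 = -85991217576/52521875 + 155709236 *sqrt(10)/300125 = 3.39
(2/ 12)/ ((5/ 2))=1/ 15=0.07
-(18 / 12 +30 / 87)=-107 / 58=-1.84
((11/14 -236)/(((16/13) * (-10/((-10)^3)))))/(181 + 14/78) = -41738775/395696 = -105.48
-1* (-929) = 929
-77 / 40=-1.92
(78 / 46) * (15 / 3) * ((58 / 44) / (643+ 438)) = 5655 / 546986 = 0.01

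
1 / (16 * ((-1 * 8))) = -1 / 128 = -0.01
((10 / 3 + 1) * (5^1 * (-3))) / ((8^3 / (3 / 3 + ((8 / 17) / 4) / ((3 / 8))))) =-4355 / 26112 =-0.17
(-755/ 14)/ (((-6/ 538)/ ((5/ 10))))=203095/ 84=2417.80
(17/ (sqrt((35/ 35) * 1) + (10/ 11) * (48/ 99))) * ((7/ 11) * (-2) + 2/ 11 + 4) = 17952/ 523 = 34.33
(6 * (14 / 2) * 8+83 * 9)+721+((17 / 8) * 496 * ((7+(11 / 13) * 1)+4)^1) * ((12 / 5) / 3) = 766524 / 65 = 11792.68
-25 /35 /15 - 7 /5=-152 /105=-1.45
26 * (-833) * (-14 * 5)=1516060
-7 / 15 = -0.47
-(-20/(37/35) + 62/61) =40406/2257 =17.90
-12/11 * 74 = -888/11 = -80.73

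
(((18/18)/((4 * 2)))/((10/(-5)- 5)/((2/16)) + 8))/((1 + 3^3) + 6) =-1/13056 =-0.00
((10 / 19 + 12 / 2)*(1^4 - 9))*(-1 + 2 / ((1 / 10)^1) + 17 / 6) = -64976 / 57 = -1139.93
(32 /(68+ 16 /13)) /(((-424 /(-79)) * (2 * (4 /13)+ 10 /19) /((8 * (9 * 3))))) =1014676 /62275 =16.29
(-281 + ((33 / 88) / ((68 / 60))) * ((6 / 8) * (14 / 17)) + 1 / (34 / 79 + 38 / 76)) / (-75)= 190134061 / 50979600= 3.73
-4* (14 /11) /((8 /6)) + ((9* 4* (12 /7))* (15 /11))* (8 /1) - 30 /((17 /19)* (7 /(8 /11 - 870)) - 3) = 371187954 /546343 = 679.40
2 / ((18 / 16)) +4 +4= 88 / 9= 9.78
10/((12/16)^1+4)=2.11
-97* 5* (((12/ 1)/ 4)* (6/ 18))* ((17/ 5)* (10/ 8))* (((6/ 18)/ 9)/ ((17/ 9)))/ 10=-97/ 24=-4.04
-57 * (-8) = 456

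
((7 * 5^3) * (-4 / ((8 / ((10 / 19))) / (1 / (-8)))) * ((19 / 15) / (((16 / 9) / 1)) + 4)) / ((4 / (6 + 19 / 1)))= 8246875 / 9728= 847.75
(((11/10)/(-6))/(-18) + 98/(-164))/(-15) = 26009/664200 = 0.04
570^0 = 1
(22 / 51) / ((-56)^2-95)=22 / 155091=0.00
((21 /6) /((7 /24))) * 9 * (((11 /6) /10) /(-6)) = -33 /10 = -3.30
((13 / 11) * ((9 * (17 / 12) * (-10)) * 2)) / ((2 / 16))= -26520 / 11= -2410.91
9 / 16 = 0.56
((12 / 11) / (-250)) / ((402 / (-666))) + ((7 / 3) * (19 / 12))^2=1630462261 / 119394000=13.66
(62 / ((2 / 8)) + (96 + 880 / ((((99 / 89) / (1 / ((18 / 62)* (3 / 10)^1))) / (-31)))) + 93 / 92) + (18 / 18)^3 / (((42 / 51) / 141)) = -43983755693 / 156492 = -281060.73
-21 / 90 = -7 / 30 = -0.23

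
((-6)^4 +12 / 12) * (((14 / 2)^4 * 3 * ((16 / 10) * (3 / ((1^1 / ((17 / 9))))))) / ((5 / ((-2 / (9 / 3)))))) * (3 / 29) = -1168323.29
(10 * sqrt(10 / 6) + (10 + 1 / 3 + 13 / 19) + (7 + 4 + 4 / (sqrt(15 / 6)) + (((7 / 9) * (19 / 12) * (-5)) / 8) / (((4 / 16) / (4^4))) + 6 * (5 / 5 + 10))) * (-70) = -700 * sqrt(15) / 3 - 56 * sqrt(10) + 25141690 / 513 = 47928.36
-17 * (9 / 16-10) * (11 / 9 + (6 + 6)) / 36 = 305473 / 5184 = 58.93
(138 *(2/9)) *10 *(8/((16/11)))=1686.67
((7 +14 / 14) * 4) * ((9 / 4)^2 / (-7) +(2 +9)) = 2302 / 7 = 328.86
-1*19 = -19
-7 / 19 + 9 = 164 / 19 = 8.63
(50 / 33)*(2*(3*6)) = 600 / 11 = 54.55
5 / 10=1 / 2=0.50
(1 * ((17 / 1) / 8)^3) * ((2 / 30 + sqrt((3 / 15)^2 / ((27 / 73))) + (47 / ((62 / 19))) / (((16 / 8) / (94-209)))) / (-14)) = 1081071259 / 1904640-4913 * sqrt(219) / 322560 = 567.37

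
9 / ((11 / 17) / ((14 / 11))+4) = 2142 / 1073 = 2.00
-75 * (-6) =450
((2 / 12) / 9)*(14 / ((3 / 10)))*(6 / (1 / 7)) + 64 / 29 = 30148 / 783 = 38.50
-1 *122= -122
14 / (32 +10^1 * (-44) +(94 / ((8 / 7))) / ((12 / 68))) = 168 / 697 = 0.24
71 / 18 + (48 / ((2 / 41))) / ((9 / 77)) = 151607 / 18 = 8422.61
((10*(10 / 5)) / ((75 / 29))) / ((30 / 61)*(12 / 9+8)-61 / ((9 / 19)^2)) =-191052 / 6603005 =-0.03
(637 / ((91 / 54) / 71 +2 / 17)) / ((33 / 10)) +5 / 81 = 2242094209 / 1642113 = 1365.37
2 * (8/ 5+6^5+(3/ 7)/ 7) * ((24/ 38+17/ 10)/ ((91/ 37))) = 2402576389/ 162925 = 14746.52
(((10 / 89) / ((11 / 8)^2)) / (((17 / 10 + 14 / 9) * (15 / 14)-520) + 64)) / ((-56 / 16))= 15360 / 409340459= 0.00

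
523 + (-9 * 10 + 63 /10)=4393 /10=439.30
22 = 22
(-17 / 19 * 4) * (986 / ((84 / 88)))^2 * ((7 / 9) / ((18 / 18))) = -31996914752 / 10773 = -2970102.55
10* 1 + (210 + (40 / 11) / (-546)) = 219.99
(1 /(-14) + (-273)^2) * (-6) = -3130215 /7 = -447173.57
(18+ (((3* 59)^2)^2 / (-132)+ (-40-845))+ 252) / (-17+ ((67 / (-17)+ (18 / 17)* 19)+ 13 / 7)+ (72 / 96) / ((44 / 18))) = -25957534022 / 4679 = -5547667.03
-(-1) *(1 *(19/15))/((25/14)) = 266/375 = 0.71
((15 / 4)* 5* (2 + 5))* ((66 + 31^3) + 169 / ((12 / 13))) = 63084175 / 16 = 3942760.94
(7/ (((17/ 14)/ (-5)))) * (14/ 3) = -6860/ 51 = -134.51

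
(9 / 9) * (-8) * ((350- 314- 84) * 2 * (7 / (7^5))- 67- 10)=616.32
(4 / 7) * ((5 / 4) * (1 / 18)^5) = 5 / 13226976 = 0.00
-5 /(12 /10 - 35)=25 /169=0.15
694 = 694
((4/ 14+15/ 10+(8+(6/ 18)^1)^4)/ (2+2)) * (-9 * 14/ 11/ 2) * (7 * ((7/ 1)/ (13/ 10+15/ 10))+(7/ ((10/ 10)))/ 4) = -38295425/ 288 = -132970.23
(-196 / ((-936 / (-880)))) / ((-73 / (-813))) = -5842760 / 2847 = -2052.25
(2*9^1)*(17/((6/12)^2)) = 1224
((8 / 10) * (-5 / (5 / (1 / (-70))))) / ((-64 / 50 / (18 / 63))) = -1 / 392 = -0.00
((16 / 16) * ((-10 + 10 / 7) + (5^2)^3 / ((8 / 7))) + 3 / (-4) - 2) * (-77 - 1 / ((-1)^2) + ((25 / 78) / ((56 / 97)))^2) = -125995245680553 / 118716416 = -1061312.75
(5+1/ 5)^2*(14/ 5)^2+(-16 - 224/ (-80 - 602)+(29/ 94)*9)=3988692409/ 20033750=199.10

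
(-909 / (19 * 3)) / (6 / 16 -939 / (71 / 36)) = 57368 / 1711387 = 0.03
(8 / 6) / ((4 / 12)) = 4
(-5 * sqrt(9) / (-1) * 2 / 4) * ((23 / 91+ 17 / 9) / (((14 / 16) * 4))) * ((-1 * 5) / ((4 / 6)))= -21925 / 637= -34.42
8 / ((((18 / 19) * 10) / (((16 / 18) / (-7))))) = -304 / 2835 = -0.11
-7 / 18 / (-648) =0.00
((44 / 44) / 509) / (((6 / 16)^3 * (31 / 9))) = 512 / 47337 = 0.01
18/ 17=1.06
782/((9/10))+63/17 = 133507/153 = 872.59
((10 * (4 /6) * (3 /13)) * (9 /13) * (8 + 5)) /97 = 0.14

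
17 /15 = 1.13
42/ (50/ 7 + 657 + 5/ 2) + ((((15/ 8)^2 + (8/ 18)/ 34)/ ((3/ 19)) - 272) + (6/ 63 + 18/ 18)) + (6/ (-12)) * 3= -3135804535/ 12543552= -249.99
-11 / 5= -2.20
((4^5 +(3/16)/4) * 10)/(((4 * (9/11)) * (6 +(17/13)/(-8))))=46860385/87408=536.11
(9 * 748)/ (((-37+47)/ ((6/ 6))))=3366/ 5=673.20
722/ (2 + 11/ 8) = 5776/ 27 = 213.93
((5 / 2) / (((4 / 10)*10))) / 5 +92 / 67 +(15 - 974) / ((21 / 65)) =-4770671 / 1608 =-2966.84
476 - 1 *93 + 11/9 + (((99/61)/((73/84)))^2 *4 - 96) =53926578962/178462881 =302.17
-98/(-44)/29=49/638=0.08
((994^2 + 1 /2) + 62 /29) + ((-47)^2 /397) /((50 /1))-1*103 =284352607018 /287825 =987935.75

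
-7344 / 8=-918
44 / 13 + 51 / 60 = 1101 / 260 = 4.23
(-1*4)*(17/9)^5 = -5679428/59049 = -96.18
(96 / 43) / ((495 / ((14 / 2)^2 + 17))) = 64 / 215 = 0.30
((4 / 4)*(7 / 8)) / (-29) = -7 / 232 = -0.03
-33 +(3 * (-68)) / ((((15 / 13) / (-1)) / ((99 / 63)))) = 8569 / 35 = 244.83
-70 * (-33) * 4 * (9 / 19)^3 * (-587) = -3954008520 / 6859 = -576470.12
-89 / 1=-89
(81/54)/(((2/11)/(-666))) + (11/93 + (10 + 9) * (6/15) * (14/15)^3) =-5742032011/1046250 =-5488.20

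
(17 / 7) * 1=17 / 7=2.43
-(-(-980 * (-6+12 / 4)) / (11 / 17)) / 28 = 1785 / 11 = 162.27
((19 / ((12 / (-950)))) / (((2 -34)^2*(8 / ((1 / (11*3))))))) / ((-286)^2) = -0.00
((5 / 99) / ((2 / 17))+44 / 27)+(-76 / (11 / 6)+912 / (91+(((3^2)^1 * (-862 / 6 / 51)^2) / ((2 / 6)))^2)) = -202173825140557 / 5134469593770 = -39.38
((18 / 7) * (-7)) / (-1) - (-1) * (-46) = -28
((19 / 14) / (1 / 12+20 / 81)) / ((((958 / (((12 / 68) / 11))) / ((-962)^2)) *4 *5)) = 1068193737 / 335450885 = 3.18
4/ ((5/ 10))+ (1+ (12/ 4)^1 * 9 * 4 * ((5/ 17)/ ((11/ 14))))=9243/ 187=49.43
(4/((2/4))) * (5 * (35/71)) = 1400/71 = 19.72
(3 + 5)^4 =4096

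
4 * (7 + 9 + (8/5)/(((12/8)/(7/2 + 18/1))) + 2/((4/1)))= 2366/15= 157.73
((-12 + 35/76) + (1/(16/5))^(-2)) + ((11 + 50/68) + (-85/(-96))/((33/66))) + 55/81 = 134851073/10465200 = 12.89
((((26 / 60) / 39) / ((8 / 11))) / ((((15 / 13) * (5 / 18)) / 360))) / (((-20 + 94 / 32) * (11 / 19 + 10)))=-3344 / 35175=-0.10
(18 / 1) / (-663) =-6 / 221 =-0.03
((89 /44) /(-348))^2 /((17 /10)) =39605 /1992887424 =0.00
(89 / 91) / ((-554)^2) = 89 / 27929356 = 0.00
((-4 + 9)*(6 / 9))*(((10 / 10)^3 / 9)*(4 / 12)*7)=70 / 81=0.86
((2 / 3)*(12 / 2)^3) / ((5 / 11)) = 1584 / 5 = 316.80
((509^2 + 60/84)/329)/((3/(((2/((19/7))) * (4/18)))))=806032/18753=42.98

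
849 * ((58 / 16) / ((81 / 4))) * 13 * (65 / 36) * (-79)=-547858285 / 1944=-281820.11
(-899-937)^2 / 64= 210681 / 4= 52670.25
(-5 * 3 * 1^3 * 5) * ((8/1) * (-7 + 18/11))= 35400/11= 3218.18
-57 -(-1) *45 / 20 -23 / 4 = -121 / 2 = -60.50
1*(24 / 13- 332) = -4292 / 13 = -330.15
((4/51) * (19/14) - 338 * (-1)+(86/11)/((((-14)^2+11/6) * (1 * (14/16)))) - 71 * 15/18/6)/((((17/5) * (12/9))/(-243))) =-7437144157335/422628976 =-17597.34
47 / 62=0.76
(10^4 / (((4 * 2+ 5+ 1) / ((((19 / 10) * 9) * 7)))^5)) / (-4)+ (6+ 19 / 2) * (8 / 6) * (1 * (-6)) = -146211328571 / 1280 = -114227600.45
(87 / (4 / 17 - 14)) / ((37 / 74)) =-493 / 39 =-12.64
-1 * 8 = -8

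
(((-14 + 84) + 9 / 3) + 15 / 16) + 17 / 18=10783 / 144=74.88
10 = 10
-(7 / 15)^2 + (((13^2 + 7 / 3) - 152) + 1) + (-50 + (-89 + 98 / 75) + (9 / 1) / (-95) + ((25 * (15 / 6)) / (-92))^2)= -678578557 / 5789376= -117.21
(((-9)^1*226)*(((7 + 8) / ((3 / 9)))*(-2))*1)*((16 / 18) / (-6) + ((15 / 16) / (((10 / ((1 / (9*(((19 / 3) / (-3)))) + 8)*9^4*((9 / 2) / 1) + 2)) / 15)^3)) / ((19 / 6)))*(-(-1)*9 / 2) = 354757709968589729850889806585 / 33362176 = 10633530317944181154457.37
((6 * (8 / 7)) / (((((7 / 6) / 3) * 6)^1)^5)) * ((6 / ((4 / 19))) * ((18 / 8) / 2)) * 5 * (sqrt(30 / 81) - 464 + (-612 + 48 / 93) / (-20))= -25124148837 / 3647119 + 207765 * sqrt(30) / 117649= -6879.09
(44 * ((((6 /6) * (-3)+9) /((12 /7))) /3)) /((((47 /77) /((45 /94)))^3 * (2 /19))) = 20287698787125 /86233722632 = 235.26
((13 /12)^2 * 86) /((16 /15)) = 36335 /384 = 94.62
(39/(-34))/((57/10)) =-65/323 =-0.20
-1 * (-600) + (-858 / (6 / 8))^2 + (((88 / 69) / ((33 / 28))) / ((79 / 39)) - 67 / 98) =699444592687 / 534198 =1309335.85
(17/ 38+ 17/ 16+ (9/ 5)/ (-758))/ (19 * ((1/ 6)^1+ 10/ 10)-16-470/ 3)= -0.01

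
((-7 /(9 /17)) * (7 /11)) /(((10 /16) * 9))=-6664 /4455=-1.50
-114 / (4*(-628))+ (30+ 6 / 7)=271695 / 8792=30.90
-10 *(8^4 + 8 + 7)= -41110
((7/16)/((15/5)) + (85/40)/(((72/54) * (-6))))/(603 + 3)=-23/116352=-0.00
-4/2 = -2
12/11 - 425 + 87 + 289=-527/11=-47.91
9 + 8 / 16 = 19 / 2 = 9.50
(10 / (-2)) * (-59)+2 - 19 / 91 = 27008 / 91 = 296.79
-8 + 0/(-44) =-8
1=1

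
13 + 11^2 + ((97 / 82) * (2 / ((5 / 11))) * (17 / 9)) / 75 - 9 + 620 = 103107514 / 138375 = 745.13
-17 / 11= -1.55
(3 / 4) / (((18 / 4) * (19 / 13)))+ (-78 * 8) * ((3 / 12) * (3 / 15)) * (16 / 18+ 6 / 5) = -65.06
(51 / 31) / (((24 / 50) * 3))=425 / 372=1.14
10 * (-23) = -230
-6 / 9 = -2 / 3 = -0.67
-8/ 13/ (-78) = 4/ 507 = 0.01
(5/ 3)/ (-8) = -5/ 24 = -0.21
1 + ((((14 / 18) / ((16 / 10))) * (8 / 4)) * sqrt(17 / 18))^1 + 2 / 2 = 35 * sqrt(34) / 216 + 2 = 2.94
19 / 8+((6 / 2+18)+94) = 939 / 8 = 117.38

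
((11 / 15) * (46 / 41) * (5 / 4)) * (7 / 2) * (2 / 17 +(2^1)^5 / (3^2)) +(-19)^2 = 14084969 / 37638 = 374.22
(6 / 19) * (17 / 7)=102 / 133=0.77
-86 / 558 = -43 / 279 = -0.15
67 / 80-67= -5293 / 80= -66.16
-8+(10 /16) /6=-379 /48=-7.90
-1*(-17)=17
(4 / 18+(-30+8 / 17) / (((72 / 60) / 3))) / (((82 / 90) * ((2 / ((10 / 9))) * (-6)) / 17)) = 281525 / 2214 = 127.16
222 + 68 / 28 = 1571 / 7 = 224.43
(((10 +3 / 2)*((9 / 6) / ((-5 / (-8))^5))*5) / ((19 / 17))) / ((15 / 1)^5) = 3203072 / 3005859375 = 0.00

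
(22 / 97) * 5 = 110 / 97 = 1.13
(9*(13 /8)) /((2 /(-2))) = -117 /8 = -14.62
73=73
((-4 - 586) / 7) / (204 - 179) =-118 / 35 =-3.37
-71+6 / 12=-141 / 2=-70.50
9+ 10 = 19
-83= -83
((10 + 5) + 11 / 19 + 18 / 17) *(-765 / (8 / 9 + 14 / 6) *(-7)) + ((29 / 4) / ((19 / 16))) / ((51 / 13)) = 777043522 / 28101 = 27651.81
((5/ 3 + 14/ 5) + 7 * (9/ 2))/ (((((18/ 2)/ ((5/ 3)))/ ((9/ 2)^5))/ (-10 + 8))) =-786591/ 32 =-24580.97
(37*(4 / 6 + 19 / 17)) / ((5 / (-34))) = -6734 / 15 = -448.93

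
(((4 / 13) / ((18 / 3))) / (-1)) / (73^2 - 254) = -2 / 197925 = -0.00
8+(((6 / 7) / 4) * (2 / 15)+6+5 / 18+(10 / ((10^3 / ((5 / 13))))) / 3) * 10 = 116423 / 1638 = 71.08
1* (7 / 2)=7 / 2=3.50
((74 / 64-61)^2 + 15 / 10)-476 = 3181337 / 1024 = 3106.77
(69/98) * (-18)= -621/49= -12.67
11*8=88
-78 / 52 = -3 / 2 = -1.50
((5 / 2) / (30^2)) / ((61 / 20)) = 1 / 1098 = 0.00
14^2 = 196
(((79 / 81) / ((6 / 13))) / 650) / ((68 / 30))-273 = -15036761 / 55080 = -273.00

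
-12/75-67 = -1679/25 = -67.16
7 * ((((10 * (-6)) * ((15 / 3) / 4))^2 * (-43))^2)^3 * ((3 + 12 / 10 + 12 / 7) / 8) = 8289841658181989943981170654296875 / 8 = 1036230207272748742997646000000000.00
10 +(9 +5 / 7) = 138 / 7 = 19.71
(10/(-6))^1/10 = -1/6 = -0.17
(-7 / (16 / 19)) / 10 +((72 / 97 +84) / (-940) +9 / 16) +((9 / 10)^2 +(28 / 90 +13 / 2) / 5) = 11904379 / 6564960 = 1.81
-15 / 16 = -0.94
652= 652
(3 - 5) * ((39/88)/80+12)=-84519/3520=-24.01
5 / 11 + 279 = 3074 / 11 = 279.45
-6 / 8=-3 / 4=-0.75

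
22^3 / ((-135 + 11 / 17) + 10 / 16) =-1448128 / 18187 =-79.62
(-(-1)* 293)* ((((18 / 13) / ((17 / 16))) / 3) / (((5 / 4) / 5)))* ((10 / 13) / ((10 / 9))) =1012608 / 2873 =352.46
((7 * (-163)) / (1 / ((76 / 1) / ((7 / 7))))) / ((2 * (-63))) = 6194 / 9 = 688.22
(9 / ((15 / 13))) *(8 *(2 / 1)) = 624 / 5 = 124.80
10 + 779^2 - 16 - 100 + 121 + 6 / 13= 7889134 / 13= 606856.46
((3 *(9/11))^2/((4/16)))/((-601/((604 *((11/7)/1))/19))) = -2.00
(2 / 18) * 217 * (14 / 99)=3.41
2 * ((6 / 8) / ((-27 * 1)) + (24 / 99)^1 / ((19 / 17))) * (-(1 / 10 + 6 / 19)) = -112417 / 714780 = -0.16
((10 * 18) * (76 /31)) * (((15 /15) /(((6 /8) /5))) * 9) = 820800 /31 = 26477.42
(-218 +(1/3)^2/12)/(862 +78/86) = -1012349/4007340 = -0.25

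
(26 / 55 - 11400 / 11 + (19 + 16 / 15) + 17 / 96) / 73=-1787539 / 128480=-13.91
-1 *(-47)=47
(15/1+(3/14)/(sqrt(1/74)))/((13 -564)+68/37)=-185/6773 -37 * sqrt(74)/94822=-0.03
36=36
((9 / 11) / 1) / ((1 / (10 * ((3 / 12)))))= 45 / 22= 2.05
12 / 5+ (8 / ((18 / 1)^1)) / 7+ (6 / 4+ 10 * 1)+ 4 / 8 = 4556 / 315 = 14.46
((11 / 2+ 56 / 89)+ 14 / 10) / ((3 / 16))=53608 / 1335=40.16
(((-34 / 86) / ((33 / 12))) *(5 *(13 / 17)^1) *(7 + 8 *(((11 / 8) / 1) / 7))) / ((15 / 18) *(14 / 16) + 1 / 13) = -9734400 / 1665433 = -5.84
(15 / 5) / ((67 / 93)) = 279 / 67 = 4.16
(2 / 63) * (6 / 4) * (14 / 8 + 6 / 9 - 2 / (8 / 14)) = -13 / 252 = -0.05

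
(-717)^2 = 514089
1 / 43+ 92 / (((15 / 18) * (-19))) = -23641 / 4085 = -5.79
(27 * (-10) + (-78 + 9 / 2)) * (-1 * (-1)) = -687 / 2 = -343.50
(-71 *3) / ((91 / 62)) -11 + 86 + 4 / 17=-108113 / 1547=-69.89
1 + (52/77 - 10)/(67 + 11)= 2644/3003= 0.88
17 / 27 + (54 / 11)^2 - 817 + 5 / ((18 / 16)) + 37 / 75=-64305457 / 81675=-787.33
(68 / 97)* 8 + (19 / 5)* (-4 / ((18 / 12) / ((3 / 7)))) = 4296 / 3395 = 1.27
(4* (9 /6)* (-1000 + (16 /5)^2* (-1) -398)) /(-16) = 52809 /100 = 528.09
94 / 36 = 47 / 18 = 2.61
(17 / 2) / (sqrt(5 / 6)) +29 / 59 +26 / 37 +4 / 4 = 4790 / 2183 +17*sqrt(30) / 10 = 11.51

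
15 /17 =0.88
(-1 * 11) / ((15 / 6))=-22 / 5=-4.40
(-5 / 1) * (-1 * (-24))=-120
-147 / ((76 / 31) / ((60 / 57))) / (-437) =22785 / 157757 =0.14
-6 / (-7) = 6 / 7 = 0.86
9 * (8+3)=99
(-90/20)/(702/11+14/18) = -891/12790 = -0.07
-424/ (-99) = 424/ 99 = 4.28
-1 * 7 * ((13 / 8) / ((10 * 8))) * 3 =-273 / 640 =-0.43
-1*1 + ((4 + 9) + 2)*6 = 89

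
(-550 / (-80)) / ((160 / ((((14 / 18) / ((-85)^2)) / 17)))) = 77 / 282988800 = 0.00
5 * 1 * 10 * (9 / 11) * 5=2250 / 11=204.55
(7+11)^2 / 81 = 4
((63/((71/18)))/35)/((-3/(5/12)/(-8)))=36/71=0.51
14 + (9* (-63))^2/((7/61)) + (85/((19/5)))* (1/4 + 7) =212930961/76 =2801723.17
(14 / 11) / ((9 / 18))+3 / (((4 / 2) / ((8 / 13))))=496 / 143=3.47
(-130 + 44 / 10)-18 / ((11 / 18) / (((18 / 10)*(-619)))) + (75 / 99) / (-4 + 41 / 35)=534030137 / 16335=32692.39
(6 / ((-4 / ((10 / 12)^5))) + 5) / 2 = 2.20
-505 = -505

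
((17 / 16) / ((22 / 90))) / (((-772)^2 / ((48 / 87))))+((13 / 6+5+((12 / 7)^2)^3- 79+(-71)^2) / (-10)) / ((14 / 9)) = -251357674959425679 / 782855429842640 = -321.08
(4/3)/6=2/9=0.22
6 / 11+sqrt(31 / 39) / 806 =sqrt(1209) / 31434+6 / 11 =0.55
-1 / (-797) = 1 / 797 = 0.00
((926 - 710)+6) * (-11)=-2442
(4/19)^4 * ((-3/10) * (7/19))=-2688/12380495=-0.00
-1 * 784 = -784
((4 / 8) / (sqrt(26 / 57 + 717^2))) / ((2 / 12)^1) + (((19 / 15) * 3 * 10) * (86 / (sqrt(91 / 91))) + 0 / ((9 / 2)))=3268.00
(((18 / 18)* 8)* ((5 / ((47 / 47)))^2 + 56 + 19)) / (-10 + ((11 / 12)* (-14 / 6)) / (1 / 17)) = -28800 / 1669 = -17.26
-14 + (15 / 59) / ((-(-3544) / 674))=-1458617 / 104548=-13.95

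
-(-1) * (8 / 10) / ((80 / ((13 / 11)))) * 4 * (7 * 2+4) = 234 / 275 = 0.85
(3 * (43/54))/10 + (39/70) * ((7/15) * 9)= 2321/900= 2.58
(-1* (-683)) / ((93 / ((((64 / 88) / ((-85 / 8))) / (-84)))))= 10928 / 1826055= 0.01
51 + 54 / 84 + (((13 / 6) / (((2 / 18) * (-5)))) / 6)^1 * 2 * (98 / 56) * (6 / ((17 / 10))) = 5190 / 119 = 43.61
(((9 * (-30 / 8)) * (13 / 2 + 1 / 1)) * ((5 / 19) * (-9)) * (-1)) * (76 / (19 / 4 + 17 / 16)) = -243000 / 31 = -7838.71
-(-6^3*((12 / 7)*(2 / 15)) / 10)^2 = -746496 / 30625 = -24.38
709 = 709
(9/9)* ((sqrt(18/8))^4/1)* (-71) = -359.44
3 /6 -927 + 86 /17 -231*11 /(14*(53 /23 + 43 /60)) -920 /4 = -1211.52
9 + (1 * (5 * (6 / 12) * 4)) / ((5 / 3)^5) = 6111 / 625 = 9.78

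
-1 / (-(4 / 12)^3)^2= -729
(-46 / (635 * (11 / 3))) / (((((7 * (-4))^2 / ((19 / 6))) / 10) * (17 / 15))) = -6555 / 9309608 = -0.00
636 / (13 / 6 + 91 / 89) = 339624 / 1703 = 199.43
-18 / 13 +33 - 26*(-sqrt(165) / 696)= 13*sqrt(165) / 348 +411 / 13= 32.10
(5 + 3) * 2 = 16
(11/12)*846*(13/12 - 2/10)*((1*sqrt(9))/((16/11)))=904233/640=1412.86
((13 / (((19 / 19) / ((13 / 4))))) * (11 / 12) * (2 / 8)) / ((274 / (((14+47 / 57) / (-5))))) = -314171 / 2998656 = -0.10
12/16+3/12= 1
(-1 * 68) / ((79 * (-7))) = 68 / 553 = 0.12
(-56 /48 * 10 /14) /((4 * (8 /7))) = -35 /192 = -0.18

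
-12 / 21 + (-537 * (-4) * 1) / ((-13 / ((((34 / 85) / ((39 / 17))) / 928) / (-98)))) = -5486077 / 9605960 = -0.57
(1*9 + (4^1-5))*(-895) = -7160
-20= -20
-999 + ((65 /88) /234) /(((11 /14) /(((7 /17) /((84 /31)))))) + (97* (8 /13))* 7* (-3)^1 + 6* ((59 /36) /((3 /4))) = -51740217031 /23104224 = -2239.43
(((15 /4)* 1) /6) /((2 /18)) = 45 /8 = 5.62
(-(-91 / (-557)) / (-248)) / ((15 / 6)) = 0.00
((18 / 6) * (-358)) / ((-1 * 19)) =1074 / 19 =56.53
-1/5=-0.20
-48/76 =-12/19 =-0.63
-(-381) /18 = 127 /6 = 21.17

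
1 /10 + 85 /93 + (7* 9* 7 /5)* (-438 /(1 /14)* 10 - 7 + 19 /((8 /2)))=-10060035871 /1860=-5408621.44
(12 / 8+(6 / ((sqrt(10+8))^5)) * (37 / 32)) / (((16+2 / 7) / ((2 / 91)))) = 37 * sqrt(2) / 7682688+1 / 494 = 0.00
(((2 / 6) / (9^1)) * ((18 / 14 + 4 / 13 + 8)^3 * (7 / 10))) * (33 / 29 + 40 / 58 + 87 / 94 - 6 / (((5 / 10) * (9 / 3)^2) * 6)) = 170011813767 / 2934620780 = 57.93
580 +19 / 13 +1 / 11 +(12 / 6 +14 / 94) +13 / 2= 7933487 / 13442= 590.20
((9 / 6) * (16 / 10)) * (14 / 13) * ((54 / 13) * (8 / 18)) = 4032 / 845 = 4.77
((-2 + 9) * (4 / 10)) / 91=2 / 65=0.03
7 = 7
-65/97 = -0.67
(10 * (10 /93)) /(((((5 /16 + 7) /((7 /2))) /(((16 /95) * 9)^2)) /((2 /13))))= 344064 /1891279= 0.18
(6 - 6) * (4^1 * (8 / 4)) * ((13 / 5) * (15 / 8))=0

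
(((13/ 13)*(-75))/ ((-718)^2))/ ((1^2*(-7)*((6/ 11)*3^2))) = 275/ 64956024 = 0.00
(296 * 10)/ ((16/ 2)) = 370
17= 17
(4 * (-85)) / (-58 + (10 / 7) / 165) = 1155 / 197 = 5.86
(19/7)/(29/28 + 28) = 76/813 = 0.09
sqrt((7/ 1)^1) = sqrt(7) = 2.65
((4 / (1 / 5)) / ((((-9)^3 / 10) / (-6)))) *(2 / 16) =50 / 243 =0.21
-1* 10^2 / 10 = -10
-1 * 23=-23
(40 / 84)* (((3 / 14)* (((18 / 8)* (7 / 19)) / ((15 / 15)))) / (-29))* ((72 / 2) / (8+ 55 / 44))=-1620 / 142709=-0.01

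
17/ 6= 2.83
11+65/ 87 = 1022/ 87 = 11.75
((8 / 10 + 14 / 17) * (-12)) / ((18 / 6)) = -552 / 85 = -6.49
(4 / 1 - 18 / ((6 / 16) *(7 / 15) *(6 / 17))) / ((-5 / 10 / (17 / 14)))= 34204 / 49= 698.04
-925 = -925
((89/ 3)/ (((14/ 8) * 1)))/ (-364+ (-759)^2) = 356/ 12090057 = 0.00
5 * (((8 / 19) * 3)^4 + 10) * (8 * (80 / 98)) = 2615977600 / 6385729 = 409.66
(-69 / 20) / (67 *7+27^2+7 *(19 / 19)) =-69 / 24100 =-0.00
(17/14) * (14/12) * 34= 289/6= 48.17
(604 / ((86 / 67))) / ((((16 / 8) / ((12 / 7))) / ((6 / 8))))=91053 / 301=302.50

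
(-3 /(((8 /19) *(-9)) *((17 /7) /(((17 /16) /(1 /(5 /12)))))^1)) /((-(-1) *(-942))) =-665 /4340736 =-0.00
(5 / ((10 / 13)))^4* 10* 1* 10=714025 / 4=178506.25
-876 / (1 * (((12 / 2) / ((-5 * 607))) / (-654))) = -289793940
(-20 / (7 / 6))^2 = 14400 / 49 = 293.88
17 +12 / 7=131 / 7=18.71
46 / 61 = 0.75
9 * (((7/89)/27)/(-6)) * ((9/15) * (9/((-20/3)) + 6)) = -217/17800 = -0.01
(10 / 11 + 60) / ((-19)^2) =670 / 3971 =0.17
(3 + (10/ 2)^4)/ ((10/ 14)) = 4396/ 5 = 879.20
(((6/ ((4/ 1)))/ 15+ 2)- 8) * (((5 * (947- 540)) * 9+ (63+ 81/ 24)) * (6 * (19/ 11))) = -494532513/ 440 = -1123937.53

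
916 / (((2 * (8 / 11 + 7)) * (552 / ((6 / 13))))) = 2519 / 50830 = 0.05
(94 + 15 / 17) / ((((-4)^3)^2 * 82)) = 0.00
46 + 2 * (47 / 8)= 231 / 4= 57.75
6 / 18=1 / 3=0.33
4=4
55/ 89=0.62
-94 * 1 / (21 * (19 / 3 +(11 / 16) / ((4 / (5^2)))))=-6016 / 14287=-0.42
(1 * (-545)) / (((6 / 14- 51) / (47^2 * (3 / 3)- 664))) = 1964725 / 118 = 16650.21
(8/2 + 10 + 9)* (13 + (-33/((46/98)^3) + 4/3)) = -11124070/1587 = -7009.50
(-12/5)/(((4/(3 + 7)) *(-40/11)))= 33/20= 1.65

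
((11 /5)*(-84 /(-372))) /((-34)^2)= 77 /179180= 0.00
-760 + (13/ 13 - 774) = -1533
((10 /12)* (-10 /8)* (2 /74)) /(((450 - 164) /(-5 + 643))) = -725 /11544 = -0.06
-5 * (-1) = 5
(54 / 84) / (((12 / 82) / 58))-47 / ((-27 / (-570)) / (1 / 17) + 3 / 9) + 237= 4093305 / 9086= 450.51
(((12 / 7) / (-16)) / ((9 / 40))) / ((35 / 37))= -74 / 147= -0.50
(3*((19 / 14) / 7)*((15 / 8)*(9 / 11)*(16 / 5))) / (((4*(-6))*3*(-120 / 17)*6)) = 323 / 344960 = 0.00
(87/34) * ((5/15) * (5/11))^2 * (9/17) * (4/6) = 725/34969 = 0.02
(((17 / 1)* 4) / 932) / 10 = 17 / 2330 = 0.01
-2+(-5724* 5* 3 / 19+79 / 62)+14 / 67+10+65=-350783783 / 78926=-4444.46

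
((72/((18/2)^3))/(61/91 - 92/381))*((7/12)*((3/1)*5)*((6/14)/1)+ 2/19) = 6772402/7627797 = 0.89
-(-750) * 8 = 6000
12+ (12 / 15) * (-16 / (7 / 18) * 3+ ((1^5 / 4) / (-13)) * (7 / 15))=-592069 / 6825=-86.75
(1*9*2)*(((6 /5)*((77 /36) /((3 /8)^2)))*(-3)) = -4928 /5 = -985.60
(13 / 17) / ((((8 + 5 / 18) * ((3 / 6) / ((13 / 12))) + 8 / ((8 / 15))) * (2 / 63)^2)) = 2012283 / 49912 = 40.32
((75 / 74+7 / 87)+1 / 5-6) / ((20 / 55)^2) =-18329927 / 515040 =-35.59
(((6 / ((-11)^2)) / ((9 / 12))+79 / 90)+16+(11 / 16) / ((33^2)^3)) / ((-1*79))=-159145423277 / 742007051280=-0.21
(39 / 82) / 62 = 39 / 5084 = 0.01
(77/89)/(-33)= -7/267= -0.03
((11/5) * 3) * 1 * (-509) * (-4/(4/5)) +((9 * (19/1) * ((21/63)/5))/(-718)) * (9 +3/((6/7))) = 24120207/1436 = 16796.80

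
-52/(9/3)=-52/3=-17.33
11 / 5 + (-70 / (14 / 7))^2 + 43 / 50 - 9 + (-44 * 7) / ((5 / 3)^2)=55409 / 50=1108.18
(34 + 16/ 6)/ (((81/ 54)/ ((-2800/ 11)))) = -56000/ 9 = -6222.22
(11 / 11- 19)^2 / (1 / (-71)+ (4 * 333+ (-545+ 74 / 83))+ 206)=477333 / 1464230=0.33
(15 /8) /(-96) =-5 /256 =-0.02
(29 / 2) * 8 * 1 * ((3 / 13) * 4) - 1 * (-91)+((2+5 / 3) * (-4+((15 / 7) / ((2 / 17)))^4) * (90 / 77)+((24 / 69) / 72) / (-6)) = 512216405846531 / 1085463288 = 471887.36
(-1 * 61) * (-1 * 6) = 366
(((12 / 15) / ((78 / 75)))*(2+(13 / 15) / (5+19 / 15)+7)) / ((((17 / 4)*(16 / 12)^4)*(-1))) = -347895 / 664768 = -0.52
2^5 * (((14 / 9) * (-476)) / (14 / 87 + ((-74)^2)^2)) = -3092096 / 3913248189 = -0.00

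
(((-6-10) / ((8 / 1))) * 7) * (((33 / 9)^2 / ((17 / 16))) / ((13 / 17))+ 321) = -552902 / 117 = -4725.66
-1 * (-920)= 920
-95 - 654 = -749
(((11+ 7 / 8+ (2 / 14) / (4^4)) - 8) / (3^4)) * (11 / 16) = 25465 / 774144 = 0.03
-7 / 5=-1.40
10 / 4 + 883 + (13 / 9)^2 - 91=129047 / 162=796.59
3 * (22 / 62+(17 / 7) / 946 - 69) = -42273267 / 205282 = -205.93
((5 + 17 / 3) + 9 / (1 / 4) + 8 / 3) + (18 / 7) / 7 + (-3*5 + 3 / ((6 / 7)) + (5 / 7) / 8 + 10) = 48.29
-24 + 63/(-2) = -111/2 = -55.50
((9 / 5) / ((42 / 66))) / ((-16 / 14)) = -99 / 40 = -2.48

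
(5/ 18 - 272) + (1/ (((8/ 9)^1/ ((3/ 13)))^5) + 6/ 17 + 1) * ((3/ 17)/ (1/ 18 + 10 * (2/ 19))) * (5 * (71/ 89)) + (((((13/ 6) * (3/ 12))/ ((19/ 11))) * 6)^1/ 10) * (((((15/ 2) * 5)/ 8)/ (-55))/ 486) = -24720126616873715709293/ 91264605325837811712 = -270.86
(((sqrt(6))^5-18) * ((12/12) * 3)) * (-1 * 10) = -2105.45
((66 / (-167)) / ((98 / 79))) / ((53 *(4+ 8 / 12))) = -7821 / 6071786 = -0.00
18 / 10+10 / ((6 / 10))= 277 / 15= 18.47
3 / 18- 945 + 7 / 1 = -5627 / 6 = -937.83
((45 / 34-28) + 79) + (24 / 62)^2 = 1714515 / 32674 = 52.47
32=32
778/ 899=0.87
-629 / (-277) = 629 / 277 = 2.27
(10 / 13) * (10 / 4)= 25 / 13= 1.92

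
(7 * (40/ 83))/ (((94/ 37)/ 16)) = 21.25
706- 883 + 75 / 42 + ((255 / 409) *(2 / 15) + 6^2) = -796665 / 5726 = -139.13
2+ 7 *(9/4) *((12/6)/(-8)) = -31/16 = -1.94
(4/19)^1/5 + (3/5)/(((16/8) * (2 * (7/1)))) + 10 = 26769/2660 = 10.06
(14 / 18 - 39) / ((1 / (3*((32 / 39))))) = -11008 / 117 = -94.09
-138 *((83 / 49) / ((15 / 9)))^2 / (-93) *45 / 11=25668414 / 4093705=6.27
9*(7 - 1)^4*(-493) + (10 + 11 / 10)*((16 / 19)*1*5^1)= -109255800 / 19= -5750305.26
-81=-81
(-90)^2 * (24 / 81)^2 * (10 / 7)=64000 / 63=1015.87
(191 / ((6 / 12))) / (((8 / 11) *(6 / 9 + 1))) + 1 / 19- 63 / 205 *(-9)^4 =-26503211 / 15580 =-1701.10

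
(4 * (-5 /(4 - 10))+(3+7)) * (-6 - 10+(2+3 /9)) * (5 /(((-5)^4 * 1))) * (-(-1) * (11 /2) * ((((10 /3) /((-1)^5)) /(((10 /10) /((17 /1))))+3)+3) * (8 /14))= 1096832 /4725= 232.13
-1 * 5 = -5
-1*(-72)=72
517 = 517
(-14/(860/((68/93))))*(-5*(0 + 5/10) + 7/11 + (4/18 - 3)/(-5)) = 30821/1979505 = 0.02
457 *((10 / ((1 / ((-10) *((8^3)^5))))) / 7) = -1607925804459622400 / 7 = -229703686351374628.57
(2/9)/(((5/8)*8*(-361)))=-2/16245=-0.00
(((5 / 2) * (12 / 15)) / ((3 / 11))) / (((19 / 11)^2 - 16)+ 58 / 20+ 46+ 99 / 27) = 26620 / 143567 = 0.19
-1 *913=-913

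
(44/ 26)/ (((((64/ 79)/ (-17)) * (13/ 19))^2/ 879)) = 6295653067341/ 4499456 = 1399203.16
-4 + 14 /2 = 3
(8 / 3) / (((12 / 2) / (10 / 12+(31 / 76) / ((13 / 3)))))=2749 / 6669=0.41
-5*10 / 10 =-5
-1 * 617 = -617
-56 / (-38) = 28 / 19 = 1.47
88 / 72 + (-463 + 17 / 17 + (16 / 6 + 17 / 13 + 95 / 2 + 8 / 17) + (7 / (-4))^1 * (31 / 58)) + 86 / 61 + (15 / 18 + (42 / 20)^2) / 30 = -59842108202 / 146605875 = -408.18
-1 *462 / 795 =-154 / 265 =-0.58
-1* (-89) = 89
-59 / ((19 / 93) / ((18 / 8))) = -49383 / 76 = -649.78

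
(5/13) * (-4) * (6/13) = -120/169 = -0.71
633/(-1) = -633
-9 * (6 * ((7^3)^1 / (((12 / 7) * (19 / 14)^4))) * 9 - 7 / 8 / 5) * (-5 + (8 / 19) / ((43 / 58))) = 541033278174837 / 4258890280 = 127036.21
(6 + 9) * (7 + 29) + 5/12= 6485/12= 540.42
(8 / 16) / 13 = 1 / 26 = 0.04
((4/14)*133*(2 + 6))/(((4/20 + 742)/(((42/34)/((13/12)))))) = 127680/273377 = 0.47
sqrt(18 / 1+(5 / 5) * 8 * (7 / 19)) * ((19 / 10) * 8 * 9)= 36 * sqrt(7562) / 5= 626.11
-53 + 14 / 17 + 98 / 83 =-71955 / 1411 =-51.00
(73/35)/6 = 73/210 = 0.35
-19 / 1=-19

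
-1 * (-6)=6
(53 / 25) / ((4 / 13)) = 689 / 100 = 6.89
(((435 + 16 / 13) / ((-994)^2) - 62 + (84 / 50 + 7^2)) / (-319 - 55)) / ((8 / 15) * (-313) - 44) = -10904528007 / 75996606926240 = -0.00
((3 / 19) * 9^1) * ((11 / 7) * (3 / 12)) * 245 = 136.78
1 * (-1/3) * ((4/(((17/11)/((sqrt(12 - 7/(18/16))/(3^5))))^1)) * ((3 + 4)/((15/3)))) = -616 * sqrt(13)/185895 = -0.01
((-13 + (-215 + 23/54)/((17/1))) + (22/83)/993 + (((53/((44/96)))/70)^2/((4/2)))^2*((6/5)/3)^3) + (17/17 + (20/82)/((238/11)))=-69550074054698896985357/2839785616218885468750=-24.49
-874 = -874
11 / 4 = 2.75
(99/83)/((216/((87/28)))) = 319/18592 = 0.02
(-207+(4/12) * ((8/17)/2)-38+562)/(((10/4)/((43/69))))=1390706/17595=79.04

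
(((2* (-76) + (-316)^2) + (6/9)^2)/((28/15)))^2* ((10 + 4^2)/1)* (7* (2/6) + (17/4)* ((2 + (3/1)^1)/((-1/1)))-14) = -6460624926884375/2646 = -2441657190810.42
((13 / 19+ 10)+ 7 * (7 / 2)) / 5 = 1337 / 190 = 7.04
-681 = -681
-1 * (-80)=80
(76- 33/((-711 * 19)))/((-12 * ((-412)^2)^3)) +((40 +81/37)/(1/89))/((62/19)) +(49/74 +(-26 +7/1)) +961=634555073926174989392933083/303130689330550691708928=2093.34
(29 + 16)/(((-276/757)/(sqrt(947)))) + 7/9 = 7/9 - 11355 *sqrt(947)/92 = -3797.39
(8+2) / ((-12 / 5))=-25 / 6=-4.17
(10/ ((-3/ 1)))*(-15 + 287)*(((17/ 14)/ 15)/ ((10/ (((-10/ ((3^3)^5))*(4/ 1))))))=18496/ 903981141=0.00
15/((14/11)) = 165/14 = 11.79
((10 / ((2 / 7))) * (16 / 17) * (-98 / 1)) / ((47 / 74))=-4061120 / 799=-5082.75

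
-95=-95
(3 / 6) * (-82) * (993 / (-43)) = 946.81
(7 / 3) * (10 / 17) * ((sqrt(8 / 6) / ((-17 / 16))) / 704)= -35 * sqrt(3) / 28611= -0.00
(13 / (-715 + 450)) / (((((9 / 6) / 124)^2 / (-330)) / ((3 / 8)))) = 2198768 / 53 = 41486.19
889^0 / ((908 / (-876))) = -219 / 227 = -0.96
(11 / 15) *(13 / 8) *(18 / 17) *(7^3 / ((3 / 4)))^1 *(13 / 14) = 91091 / 170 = 535.83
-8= -8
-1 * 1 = -1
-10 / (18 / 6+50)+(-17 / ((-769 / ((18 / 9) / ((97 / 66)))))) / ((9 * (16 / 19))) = -8762851 / 47441148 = -0.18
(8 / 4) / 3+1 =5 / 3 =1.67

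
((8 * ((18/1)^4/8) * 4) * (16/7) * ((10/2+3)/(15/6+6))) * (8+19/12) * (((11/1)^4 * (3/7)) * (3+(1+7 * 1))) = 497727059005440/833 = 597511475396.69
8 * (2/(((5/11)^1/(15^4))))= 1782000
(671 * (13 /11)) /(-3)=-793 /3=-264.33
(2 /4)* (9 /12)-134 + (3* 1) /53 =-56633 /424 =-133.57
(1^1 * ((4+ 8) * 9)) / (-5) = -108 / 5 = -21.60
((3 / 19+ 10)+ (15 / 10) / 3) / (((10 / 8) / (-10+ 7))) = -25.58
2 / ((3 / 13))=26 / 3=8.67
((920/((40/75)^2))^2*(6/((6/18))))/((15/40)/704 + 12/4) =353504250000/5633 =62755947.10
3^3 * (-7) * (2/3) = -126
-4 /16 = -0.25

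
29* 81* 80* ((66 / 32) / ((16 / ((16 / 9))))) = 43065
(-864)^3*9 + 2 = -5804752894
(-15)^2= 225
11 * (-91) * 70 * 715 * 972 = -48697248600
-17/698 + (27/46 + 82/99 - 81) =-63263215/794673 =-79.61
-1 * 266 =-266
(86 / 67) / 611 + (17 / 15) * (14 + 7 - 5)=11136154 / 614055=18.14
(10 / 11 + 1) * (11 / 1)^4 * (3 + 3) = 167706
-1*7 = -7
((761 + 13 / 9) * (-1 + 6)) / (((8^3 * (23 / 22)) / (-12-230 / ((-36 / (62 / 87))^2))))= -2797485766955 / 32488812288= -86.11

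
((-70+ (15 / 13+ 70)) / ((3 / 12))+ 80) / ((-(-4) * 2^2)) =275 / 52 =5.29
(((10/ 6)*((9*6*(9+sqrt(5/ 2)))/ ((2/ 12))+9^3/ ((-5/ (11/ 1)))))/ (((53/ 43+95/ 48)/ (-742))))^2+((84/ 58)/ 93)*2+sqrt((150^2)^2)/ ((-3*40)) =56529306723962880*sqrt(10)/ 896809+474381309867781535051/ 1612462582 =493527261258.69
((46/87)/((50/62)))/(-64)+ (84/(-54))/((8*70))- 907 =-189384319/208800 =-907.01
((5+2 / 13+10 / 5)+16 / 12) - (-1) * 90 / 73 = 27673 / 2847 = 9.72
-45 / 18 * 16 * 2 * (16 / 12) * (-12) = 1280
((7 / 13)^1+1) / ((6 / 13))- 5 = -5 / 3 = -1.67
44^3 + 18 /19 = 1618514 /19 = 85184.95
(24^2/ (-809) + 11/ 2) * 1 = 4.79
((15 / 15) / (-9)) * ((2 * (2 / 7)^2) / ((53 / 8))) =-64 / 23373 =-0.00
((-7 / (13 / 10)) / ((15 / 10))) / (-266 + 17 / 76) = 10640 / 787761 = 0.01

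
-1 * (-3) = 3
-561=-561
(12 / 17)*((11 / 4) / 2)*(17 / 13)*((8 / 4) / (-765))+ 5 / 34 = 0.14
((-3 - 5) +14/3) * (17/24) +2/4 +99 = 3497/36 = 97.14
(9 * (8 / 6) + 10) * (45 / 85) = 198 / 17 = 11.65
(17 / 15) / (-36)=-0.03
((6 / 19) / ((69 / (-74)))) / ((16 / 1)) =-37 / 1748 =-0.02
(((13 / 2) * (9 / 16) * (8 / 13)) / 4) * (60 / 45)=3 / 4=0.75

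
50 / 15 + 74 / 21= 48 / 7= 6.86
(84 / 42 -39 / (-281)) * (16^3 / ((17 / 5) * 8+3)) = 12308480 / 42431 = 290.08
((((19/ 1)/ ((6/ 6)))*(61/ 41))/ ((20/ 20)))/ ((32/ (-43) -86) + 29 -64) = -49837/ 214635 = -0.23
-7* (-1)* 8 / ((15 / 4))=224 / 15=14.93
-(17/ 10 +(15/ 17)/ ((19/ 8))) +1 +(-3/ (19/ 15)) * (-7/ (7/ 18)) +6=153619/ 3230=47.56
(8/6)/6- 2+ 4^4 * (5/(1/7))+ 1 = 80633/9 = 8959.22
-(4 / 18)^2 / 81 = -4 / 6561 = -0.00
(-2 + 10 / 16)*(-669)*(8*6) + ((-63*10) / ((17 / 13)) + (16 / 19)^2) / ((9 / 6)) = 807014818 / 18411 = 43833.30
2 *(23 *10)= 460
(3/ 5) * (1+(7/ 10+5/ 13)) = 813/ 650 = 1.25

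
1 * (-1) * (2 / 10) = -1 / 5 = -0.20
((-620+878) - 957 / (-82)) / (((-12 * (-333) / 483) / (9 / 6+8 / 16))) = 395577 / 6068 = 65.19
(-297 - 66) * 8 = -2904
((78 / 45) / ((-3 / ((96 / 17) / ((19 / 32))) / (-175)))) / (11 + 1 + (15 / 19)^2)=2529280 / 33201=76.18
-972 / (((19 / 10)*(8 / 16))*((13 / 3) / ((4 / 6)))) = -38880 / 247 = -157.41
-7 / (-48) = 7 / 48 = 0.15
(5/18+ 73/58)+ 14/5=5659/1305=4.34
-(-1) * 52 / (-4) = -13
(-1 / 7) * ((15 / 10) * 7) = -3 / 2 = -1.50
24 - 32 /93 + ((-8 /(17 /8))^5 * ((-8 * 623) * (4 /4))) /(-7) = -71095764932584 /132046701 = -538413.79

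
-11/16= -0.69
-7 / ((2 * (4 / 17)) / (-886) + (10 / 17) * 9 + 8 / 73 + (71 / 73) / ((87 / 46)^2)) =-29128093029 / 23614884470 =-1.23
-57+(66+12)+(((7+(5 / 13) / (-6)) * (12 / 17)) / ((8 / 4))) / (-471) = 2185370 / 104091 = 20.99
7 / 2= 3.50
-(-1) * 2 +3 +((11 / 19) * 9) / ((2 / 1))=289 / 38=7.61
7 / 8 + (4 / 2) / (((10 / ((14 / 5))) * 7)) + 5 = 1191 / 200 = 5.96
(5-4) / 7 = 1 / 7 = 0.14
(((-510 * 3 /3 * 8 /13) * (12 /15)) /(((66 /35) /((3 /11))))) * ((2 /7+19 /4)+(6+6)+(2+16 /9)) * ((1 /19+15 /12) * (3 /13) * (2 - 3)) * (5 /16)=71.00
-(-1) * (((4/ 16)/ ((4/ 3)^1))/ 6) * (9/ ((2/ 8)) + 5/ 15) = 109/ 96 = 1.14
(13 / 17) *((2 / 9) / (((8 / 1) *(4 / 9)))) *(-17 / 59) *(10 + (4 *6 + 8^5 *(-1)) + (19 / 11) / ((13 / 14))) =585087 / 1298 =450.76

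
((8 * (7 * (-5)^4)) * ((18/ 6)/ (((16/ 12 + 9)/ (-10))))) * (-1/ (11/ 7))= 22050000/ 341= 64662.76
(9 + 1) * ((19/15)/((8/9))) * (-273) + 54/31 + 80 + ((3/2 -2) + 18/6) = -471945/124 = -3806.01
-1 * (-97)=97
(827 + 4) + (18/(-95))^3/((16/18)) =712472064/857375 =830.99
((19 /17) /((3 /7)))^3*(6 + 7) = 30584281 /132651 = 230.56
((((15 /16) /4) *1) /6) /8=0.00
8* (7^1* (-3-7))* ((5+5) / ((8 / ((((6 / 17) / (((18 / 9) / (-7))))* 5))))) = 73500 / 17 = 4323.53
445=445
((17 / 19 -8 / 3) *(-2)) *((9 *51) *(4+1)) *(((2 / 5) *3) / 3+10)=1607112 / 19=84584.84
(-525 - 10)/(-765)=107/153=0.70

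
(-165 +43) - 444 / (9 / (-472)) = 69490 / 3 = 23163.33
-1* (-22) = 22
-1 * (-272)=272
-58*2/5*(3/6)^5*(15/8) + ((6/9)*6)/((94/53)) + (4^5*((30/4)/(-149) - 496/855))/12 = -60817571617/1149612480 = -52.90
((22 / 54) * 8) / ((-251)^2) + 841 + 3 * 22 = 1542831577 / 1701027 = 907.00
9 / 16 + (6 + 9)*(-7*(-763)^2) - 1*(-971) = -978028375 / 16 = -61126773.44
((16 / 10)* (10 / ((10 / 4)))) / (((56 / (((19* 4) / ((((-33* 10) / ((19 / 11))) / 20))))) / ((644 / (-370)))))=531392 / 335775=1.58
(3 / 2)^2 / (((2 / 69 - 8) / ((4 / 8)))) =-621 / 4400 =-0.14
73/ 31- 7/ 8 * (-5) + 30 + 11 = 11837/ 248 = 47.73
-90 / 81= -10 / 9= -1.11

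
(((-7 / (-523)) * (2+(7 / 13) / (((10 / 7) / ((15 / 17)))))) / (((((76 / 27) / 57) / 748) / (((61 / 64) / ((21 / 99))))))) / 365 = 1849184073 / 317649280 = 5.82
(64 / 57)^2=1.26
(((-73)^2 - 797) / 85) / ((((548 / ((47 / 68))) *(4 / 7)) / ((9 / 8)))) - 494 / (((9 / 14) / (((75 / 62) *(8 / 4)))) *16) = -273513190391 / 2356575360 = -116.06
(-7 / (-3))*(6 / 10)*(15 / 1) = 21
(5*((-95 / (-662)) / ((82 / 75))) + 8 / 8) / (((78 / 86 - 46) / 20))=-19330435 / 26314169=-0.73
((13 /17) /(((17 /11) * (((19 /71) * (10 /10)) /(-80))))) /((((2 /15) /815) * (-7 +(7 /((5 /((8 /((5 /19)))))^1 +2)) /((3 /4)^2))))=2100117591000 /2904739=722997.00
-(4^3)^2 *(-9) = 36864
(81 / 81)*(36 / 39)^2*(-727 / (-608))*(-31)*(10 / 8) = -1014165 / 25688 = -39.48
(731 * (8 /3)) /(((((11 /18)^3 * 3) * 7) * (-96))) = -39474 /9317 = -4.24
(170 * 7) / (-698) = -595 / 349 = -1.70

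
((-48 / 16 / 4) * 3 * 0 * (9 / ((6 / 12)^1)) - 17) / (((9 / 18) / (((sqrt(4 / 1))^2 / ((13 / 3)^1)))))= -408 / 13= -31.38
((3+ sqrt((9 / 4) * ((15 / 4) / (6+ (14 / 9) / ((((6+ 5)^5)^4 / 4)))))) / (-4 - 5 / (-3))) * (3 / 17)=-27 / 119 - 2100931392681 * sqrt(21797099835814944298146) / 3458473173949304495305832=-0.32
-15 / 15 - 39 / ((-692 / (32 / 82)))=-6937 / 7093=-0.98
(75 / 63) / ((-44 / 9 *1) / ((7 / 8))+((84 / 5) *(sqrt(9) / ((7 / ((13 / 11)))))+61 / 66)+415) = 750 / 263873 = 0.00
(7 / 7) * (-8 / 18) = -4 / 9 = -0.44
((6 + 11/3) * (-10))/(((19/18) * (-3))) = 580/19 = 30.53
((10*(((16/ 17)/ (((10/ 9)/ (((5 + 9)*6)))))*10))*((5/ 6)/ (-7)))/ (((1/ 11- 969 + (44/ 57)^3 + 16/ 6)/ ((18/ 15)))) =1.05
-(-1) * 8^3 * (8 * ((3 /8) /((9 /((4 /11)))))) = 2048 /33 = 62.06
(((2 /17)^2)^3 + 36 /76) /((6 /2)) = 217239337 /1375841433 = 0.16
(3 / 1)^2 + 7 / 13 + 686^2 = 6117872 / 13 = 470605.54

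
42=42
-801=-801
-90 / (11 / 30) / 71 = -2700 / 781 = -3.46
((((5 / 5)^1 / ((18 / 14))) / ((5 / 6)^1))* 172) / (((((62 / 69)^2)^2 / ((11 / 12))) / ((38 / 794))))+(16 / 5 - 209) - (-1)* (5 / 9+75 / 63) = -178549280585869 / 923927349240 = -193.25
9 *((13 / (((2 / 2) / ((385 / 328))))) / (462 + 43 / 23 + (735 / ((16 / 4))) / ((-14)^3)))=29008980 / 97969951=0.30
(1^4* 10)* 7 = 70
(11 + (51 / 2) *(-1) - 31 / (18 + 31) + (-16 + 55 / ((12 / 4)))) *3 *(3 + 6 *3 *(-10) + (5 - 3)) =94075 / 14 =6719.64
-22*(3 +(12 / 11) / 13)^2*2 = -777924 / 1859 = -418.46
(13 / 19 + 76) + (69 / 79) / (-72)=2762035 / 36024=76.67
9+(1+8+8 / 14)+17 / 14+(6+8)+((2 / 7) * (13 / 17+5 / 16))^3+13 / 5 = 157093996369 / 4314007040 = 36.41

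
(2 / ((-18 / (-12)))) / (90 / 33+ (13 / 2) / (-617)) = 54296 / 110631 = 0.49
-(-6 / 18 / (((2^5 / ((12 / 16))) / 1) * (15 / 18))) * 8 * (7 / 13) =21 / 520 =0.04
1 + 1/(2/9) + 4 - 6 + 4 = 15/2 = 7.50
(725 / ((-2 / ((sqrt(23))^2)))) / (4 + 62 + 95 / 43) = -122.23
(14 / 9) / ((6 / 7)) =49 / 27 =1.81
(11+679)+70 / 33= 22840 / 33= 692.12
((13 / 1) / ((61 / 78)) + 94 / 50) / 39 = 28217 / 59475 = 0.47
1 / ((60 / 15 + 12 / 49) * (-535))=-49 / 111280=-0.00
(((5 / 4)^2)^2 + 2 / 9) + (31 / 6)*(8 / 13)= 175013 / 29952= 5.84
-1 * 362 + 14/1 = -348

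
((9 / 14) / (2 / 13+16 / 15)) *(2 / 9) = 195 / 1666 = 0.12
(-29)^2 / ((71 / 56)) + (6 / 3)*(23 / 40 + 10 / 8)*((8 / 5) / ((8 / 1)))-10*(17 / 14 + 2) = 31405981 / 49700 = 631.91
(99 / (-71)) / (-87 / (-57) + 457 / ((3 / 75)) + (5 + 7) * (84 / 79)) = -49533 / 406365376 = -0.00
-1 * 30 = -30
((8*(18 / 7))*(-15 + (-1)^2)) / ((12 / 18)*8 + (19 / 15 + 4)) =-1440 / 53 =-27.17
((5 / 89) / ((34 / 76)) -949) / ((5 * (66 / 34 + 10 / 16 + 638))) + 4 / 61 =-181842492 / 788263655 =-0.23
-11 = -11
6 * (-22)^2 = 2904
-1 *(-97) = 97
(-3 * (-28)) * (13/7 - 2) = -12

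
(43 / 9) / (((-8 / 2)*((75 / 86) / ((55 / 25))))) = -20339 / 6750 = -3.01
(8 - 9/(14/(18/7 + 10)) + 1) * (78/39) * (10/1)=900/49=18.37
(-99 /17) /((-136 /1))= 99 /2312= 0.04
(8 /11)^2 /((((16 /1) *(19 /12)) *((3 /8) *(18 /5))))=320 /20691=0.02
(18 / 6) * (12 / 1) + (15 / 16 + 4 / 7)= 4201 / 112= 37.51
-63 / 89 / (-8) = 63 / 712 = 0.09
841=841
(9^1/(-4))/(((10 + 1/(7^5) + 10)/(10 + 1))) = -184877/149396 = -1.24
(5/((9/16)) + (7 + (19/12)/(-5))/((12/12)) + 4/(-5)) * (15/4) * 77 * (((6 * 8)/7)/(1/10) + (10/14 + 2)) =14595251/48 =304067.73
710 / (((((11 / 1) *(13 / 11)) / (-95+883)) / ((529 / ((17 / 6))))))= 1775789520 / 221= 8035246.70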